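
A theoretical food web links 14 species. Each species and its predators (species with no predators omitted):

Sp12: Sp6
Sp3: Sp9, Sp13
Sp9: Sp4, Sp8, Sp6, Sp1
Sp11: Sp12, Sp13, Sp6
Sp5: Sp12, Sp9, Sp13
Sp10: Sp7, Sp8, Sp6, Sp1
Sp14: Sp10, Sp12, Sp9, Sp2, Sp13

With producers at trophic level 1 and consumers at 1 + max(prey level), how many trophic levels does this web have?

Producers (level 1): Sp11, Sp14, Sp5, Sp3.
Sp14 → Sp10 → Sp6 gives Sp6 level 3.
No species has a prey at level 3, so no species reaches level 4.

3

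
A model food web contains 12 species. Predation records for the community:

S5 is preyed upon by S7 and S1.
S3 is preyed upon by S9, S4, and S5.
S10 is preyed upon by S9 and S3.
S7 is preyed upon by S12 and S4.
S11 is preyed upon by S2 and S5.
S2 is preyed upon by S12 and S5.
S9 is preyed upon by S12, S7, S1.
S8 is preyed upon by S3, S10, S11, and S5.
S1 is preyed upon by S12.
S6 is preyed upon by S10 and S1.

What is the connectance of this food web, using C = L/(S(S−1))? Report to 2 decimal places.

C = 0.17

The web has S = 12 species and L = 23 feeding links.
C = L / (S(S−1)) = 23 / 132 = 0.1742 ≈ 0.17.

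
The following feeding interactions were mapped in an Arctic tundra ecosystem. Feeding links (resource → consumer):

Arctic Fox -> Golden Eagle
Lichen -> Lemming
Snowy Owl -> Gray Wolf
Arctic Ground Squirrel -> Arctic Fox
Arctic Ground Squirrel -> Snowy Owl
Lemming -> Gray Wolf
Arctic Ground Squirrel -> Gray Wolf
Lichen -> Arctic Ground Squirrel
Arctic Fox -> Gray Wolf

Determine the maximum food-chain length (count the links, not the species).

3 links

One longest chain: Lichen → Arctic Ground Squirrel → Arctic Fox → Golden Eagle.
It has 4 species and 3 links.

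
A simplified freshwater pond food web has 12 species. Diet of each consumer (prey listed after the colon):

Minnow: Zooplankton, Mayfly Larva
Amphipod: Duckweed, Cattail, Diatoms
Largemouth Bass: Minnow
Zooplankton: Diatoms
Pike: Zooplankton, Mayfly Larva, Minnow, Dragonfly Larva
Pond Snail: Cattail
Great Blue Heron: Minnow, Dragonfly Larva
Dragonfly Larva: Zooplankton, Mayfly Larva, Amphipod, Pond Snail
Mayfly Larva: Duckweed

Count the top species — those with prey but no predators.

Top species (has prey, but nothing eats it): Pike, Largemouth Bass, Great Blue Heron.
Count: 3.

3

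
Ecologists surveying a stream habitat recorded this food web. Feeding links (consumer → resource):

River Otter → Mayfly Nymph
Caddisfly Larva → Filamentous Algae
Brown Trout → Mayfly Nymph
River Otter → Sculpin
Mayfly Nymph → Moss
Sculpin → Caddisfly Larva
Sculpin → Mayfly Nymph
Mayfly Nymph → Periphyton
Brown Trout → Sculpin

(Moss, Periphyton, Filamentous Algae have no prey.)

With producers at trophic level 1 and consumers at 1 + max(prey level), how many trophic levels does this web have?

4

Producers (level 1): Moss, Periphyton, Filamentous Algae.
Moss → Mayfly Nymph → Sculpin → River Otter gives River Otter level 4.
No species has a prey at level 4, so no species reaches level 5.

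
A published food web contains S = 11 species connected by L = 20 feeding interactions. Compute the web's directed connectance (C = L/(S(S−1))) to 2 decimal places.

The web has S = 11 species and L = 20 feeding links.
C = L / (S(S−1)) = 20 / 110 = 0.1818 ≈ 0.18.

C = 0.18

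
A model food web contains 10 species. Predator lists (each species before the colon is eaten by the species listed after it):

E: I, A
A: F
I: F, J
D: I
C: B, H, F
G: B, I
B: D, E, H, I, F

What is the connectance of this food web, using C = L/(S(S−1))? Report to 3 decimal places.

The web has S = 10 species and L = 16 feeding links.
C = L / (S(S−1)) = 16 / 90 = 0.1778 ≈ 0.178.

C = 0.178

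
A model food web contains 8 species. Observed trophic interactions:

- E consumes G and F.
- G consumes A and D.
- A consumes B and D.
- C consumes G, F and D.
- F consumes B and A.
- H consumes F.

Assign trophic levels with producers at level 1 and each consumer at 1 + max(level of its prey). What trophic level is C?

Trophic level 4

B is a producer → level 1.
A eats B (level 1); other prey at levels: D 1 → level 2.
G eats A (level 2); other prey at levels: D 1 → level 3.
C eats G (level 3); other prey at levels: D 1, F 3 → level 4.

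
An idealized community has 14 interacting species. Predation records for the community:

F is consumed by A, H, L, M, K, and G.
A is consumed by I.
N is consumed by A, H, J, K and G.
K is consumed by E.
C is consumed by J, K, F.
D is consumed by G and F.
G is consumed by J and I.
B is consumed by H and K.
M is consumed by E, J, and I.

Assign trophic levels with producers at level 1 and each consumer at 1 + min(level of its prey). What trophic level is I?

N is a producer → level 1.
A eats N → level 2.
I eats A → level 3.
No prey of I is below level 2, so 3 is the minimum.

Trophic level 3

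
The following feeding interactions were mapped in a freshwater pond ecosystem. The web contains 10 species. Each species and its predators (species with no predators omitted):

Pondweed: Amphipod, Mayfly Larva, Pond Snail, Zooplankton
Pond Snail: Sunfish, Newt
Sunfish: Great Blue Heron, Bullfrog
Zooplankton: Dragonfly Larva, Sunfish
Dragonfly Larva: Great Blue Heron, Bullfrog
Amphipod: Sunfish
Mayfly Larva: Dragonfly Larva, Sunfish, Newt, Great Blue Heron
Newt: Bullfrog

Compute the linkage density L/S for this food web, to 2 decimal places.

L/S = 1.80

There are L = 18 links among S = 10 species.
L/S = 18/10 = 1.8000 ≈ 1.80.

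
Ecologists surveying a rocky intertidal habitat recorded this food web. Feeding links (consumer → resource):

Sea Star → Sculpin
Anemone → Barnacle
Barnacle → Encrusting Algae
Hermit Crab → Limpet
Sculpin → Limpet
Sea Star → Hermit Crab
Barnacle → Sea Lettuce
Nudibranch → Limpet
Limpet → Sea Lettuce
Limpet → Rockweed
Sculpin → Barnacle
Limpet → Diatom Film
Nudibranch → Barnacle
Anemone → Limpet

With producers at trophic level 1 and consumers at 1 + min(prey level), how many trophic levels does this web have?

Producers (level 1): Diatom Film, Rockweed, Encrusting Algae, Sea Lettuce.
Following each consumer down to its lowest-level prey: Diatom Film → Limpet → Hermit Crab → Sea Star (levels 1 through 4).
All prey of Sea Star (Hermit Crab 3, Sculpin 3) are at level 3 or above, so Sea Star is at level 1 + 3 = 4.
Every consumer has at least one prey at level 3 or below, so none exceeds level 4.

4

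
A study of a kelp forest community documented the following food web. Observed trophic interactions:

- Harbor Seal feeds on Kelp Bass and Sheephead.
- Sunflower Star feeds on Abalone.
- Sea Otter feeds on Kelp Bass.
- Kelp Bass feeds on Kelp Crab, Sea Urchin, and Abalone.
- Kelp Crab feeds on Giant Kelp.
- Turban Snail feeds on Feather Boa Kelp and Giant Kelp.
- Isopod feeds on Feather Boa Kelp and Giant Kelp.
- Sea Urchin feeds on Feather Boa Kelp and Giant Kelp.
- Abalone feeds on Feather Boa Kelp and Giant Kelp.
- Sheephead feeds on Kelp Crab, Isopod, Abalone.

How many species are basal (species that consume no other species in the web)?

2

Basal species (no prey listed): Giant Kelp, Feather Boa Kelp.
Count: 2.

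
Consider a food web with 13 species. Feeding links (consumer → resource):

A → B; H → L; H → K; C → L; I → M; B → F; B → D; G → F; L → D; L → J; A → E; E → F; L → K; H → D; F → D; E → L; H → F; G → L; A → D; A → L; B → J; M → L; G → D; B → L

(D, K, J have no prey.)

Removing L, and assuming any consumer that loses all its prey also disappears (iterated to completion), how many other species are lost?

Remove L.
Round 1: M (all prey gone), C (all prey gone) → extinct.
Round 2: I (all prey gone) → extinct.
No further losses. Total secondary extinctions: 3.

3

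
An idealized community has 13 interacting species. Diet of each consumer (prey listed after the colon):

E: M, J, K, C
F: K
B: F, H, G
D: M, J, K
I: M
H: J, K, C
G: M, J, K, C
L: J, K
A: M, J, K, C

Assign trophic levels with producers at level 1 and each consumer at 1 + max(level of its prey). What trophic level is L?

Trophic level 2

J is a producer → level 1.
L eats J (level 1); other prey at levels: K 1 → level 2.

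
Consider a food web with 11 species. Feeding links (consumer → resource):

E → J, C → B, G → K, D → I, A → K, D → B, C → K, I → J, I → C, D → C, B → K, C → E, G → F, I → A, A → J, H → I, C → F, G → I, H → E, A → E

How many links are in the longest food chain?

4 links

One longest chain: J → E → C → I → H.
It has 5 species and 4 links.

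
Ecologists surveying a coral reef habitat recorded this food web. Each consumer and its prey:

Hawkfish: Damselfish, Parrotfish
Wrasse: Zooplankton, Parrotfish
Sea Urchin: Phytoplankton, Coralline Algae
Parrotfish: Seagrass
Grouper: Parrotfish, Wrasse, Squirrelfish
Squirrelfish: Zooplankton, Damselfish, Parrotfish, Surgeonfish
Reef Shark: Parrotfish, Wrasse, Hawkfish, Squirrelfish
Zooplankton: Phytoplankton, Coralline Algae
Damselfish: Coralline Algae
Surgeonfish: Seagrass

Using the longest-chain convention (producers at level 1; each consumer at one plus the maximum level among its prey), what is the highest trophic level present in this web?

4

Producers (level 1): Phytoplankton, Seagrass, Coralline Algae.
Phytoplankton → Zooplankton → Wrasse → Grouper gives Grouper level 4.
No species has a prey at level 4, so no species reaches level 5.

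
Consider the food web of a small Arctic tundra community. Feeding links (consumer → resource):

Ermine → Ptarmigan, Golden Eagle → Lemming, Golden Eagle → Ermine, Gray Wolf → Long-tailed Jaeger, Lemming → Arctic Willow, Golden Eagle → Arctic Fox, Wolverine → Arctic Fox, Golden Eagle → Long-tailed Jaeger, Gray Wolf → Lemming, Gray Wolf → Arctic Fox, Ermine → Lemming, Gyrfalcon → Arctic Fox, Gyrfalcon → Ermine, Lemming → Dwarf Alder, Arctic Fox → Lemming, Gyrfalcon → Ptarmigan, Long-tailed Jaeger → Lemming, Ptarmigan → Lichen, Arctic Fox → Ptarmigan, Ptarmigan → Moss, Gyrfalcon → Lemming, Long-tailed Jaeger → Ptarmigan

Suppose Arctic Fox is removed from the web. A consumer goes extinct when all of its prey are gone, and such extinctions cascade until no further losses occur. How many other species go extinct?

1

Remove Arctic Fox.
Round 1: Wolverine (all prey gone) → extinct.
No further losses. Total secondary extinctions: 1.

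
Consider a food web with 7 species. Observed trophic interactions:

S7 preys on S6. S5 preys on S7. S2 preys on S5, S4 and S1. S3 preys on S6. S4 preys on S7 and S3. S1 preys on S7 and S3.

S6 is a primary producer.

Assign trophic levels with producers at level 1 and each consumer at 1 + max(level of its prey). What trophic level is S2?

Trophic level 4

S6 is a producer → level 1.
S7 eats S6 → level 2.
S5 eats S7 → level 3.
S2 eats S5 (level 3); other prey at levels: S1 3, S4 3 → level 4.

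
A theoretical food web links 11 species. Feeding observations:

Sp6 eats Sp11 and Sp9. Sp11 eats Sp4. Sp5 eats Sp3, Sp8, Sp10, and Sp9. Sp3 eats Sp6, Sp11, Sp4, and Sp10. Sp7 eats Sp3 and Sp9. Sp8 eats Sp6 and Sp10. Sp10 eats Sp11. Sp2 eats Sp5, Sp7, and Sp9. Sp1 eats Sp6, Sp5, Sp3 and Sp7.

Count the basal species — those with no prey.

2

Basal species (no prey listed): Sp9, Sp4.
Count: 2.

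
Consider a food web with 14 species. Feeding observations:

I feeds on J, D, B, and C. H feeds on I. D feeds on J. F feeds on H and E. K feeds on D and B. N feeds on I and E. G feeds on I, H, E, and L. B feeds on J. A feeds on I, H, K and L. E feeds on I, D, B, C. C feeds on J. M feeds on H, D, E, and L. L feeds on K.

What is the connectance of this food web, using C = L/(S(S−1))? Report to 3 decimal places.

The web has S = 14 species and L = 31 feeding links.
C = L / (S(S−1)) = 31 / 182 = 0.1703 ≈ 0.170.

C = 0.170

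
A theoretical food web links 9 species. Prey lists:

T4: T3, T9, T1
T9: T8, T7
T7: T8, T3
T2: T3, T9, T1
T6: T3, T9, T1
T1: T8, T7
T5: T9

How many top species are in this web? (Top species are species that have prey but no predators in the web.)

4

Top species (has prey, but nothing eats it): T2, T4, T6, T5.
Count: 4.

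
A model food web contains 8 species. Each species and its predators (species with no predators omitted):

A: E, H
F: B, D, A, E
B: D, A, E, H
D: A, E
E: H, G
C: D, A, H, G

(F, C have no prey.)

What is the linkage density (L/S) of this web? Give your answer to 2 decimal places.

L/S = 2.25

There are L = 18 links among S = 8 species.
L/S = 18/8 = 2.2500 ≈ 2.25.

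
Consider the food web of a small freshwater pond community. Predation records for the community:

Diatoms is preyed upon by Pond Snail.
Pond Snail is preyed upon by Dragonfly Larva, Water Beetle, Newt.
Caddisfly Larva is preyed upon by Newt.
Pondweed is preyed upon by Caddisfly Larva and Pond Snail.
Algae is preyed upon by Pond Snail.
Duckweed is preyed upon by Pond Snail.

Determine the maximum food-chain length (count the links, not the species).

2 links

One longest chain: Duckweed → Pond Snail → Dragonfly Larva.
It has 3 species and 2 links.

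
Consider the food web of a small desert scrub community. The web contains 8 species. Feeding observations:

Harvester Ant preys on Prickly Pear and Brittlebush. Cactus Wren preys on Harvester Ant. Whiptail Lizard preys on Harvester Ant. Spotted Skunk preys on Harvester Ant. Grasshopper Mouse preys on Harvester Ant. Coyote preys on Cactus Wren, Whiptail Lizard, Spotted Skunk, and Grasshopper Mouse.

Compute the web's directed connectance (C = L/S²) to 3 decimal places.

C = 0.156

The web has S = 8 species and L = 10 feeding links.
C = L / S² = 10 / 64 = 0.1562 ≈ 0.156.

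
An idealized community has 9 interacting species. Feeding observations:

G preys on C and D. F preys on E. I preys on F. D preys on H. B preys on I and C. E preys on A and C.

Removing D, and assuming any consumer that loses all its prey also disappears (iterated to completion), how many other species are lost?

0

Remove D.
Every predator of it retains at least one other prey: G still has C.
No consumer loses all prey, so no secondary extinctions occur.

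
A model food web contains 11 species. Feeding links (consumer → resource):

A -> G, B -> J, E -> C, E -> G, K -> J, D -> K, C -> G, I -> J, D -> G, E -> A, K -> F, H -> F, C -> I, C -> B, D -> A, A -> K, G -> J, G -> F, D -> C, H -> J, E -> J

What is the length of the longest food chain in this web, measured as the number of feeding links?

3 links

One longest chain: J → K → A → D.
It has 4 species and 3 links.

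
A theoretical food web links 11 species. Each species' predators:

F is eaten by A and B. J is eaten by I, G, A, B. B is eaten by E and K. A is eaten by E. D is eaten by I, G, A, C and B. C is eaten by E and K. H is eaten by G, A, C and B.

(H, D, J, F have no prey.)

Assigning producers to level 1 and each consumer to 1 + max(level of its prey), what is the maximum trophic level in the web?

Producers (level 1): H, D, J, F.
H → C → K gives K level 3.
No species has a prey at level 3, so no species reaches level 4.

3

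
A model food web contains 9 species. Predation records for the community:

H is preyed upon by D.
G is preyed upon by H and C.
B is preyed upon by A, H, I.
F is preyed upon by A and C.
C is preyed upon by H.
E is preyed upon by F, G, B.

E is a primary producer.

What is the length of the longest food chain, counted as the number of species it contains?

One longest chain: E → F → C → H → D.
It has 5 species and 4 links.

5 species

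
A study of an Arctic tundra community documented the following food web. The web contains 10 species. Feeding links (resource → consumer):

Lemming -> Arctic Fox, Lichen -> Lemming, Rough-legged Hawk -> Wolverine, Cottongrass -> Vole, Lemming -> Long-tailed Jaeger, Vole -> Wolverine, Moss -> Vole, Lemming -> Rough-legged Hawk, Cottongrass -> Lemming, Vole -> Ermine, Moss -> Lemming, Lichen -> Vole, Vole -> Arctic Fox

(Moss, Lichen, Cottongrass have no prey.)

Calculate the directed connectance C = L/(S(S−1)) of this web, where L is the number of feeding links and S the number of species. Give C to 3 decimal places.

The web has S = 10 species and L = 13 feeding links.
C = L / (S(S−1)) = 13 / 90 = 0.1444 ≈ 0.144.

C = 0.144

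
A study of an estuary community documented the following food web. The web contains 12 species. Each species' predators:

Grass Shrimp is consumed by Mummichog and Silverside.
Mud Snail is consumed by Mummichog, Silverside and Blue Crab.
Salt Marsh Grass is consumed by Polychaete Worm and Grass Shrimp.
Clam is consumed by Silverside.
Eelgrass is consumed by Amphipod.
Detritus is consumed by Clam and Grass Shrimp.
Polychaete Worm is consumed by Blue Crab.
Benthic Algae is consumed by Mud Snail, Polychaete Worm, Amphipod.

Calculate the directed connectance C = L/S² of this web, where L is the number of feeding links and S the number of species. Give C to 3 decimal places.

C = 0.104

The web has S = 12 species and L = 15 feeding links.
C = L / S² = 15 / 144 = 0.1042 ≈ 0.104.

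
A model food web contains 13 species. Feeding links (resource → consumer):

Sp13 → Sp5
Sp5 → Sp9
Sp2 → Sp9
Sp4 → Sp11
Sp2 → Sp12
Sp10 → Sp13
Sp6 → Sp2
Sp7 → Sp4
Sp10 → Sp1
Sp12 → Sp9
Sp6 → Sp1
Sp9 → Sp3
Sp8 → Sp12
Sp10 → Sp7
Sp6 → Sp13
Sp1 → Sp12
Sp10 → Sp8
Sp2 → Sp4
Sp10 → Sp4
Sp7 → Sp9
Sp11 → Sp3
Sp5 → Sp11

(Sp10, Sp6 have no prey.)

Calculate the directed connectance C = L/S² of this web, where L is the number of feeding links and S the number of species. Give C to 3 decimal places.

The web has S = 13 species and L = 22 feeding links.
C = L / S² = 22 / 169 = 0.1302 ≈ 0.130.

C = 0.130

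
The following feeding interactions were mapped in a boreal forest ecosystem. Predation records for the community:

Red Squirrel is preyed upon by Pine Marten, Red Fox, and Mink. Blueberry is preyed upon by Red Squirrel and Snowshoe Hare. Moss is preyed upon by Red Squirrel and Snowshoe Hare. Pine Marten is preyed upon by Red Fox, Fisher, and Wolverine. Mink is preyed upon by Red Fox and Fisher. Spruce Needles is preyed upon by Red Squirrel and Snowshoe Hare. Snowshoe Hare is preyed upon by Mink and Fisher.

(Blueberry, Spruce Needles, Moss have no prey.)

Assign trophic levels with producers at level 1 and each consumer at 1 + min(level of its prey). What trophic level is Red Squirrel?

Blueberry is a producer → level 1.
Red Squirrel eats Blueberry → level 2.

Trophic level 2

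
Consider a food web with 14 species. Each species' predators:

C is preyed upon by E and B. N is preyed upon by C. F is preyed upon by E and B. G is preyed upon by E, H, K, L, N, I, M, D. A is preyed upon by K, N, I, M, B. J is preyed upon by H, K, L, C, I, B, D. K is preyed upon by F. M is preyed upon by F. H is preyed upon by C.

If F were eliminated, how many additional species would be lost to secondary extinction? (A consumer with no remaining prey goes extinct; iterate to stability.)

0

Remove F.
Every predator of it retains at least one other prey: E still has G, C; B still has A, J, C.
No consumer loses all prey, so no secondary extinctions occur.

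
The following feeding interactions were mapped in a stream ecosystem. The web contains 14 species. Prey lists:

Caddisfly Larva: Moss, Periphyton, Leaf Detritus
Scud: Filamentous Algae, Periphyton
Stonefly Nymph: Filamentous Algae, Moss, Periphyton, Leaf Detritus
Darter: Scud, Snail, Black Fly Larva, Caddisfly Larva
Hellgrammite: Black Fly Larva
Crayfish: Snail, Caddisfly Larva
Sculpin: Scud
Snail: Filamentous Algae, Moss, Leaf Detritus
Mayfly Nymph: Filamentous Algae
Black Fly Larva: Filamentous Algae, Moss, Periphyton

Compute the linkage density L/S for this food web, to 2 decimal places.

There are L = 24 links among S = 14 species.
L/S = 24/14 = 1.7143 ≈ 1.71.

L/S = 1.71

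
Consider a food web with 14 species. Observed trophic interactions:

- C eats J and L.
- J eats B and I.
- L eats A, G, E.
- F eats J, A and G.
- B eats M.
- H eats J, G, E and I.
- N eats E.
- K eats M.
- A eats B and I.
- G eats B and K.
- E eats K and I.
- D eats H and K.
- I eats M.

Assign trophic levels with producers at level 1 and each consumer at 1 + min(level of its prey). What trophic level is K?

M is a producer → level 1.
K eats M → level 2.

Trophic level 2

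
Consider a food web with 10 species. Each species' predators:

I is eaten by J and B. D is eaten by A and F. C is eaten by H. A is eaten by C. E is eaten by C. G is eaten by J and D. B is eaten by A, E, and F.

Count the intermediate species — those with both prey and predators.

Intermediate species (has both prey and predators): B, D, E, A, C.
Count: 5.

5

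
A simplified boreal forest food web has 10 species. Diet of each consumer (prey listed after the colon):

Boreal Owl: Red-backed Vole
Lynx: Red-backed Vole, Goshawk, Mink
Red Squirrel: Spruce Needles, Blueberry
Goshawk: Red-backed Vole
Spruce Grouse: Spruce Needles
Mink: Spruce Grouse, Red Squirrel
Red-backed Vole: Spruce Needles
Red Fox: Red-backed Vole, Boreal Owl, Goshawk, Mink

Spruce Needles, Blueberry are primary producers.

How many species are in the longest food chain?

4 species

One longest chain: Spruce Needles → Red-backed Vole → Boreal Owl → Red Fox.
It has 4 species and 3 links.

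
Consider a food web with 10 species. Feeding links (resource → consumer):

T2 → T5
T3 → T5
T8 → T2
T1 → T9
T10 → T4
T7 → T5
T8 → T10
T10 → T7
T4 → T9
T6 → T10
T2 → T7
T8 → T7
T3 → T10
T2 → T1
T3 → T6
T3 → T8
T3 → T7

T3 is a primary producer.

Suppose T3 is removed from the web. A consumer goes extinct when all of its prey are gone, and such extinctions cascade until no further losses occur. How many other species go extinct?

Remove T3.
Round 1: T6 (all prey gone), T8 (all prey gone) → extinct.
Round 2: T10 (all prey gone), T2 (all prey gone) → extinct.
Round 3: T1 (all prey gone), T4 (all prey gone), T7 (all prey gone) → extinct.
Round 4: T9 (all prey gone), T5 (all prey gone) → extinct.
No further losses. Total secondary extinctions: 9.

9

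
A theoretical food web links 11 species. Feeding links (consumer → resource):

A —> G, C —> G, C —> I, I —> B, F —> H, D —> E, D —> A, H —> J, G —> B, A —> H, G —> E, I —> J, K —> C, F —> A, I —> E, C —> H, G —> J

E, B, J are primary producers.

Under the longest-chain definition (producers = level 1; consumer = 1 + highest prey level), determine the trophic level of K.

E is a producer → level 1.
I eats E (level 1); other prey at levels: B 1, J 1 → level 2.
C eats I (level 2); other prey at levels: H 2, G 2 → level 3.
K eats C → level 4.

Trophic level 4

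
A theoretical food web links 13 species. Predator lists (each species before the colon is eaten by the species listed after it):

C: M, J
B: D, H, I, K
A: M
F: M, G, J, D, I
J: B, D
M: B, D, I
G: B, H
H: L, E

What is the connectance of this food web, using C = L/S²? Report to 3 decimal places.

C = 0.124

The web has S = 13 species and L = 21 feeding links.
C = L / S² = 21 / 169 = 0.1243 ≈ 0.124.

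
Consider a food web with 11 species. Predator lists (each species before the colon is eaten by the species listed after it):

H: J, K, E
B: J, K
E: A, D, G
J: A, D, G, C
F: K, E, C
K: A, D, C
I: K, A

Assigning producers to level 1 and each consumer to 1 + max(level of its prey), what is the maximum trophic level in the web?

Producers (level 1): I, H, F, B.
H → J → C gives C level 3.
No species has a prey at level 3, so no species reaches level 4.

3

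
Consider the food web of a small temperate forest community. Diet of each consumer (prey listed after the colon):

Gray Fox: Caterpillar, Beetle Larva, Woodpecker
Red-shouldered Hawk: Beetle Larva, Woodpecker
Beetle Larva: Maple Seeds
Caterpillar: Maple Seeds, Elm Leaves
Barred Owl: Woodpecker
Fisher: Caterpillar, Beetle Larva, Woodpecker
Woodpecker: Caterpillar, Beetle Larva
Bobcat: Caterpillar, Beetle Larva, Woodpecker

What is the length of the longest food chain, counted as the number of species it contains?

4 species

One longest chain: Maple Seeds → Caterpillar → Woodpecker → Barred Owl.
It has 4 species and 3 links.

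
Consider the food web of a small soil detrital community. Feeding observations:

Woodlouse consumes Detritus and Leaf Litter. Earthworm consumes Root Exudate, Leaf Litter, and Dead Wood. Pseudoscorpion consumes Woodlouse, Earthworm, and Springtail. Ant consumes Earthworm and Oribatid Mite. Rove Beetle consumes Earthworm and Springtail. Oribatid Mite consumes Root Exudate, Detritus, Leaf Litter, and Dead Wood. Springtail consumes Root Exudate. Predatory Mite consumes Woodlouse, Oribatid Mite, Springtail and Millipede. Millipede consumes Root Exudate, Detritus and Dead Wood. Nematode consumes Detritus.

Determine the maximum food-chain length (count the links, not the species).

2 links

One longest chain: Root Exudate → Springtail → Rove Beetle.
It has 3 species and 2 links.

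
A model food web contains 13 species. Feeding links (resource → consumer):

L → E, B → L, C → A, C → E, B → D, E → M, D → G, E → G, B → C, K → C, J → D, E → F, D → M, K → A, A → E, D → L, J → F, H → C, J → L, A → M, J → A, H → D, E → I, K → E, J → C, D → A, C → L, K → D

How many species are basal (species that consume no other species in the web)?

Basal species (no prey listed): B, H, K, J.
Count: 4.

4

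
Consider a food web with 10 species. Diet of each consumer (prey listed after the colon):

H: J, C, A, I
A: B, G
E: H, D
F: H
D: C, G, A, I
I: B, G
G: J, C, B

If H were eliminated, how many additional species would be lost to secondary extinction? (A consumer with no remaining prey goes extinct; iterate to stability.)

1

Remove H.
Round 1: F (all prey gone) → extinct.
No further losses. Total secondary extinctions: 1.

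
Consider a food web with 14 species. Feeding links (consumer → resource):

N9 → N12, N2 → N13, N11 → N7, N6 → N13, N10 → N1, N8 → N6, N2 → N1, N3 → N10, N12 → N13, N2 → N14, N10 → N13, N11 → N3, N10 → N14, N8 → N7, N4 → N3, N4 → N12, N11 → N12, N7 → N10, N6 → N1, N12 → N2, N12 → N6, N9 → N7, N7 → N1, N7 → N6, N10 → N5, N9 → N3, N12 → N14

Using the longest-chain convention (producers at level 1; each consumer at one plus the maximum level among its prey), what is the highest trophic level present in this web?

Producers (level 1): N5, N13, N1, N14.
N13 → N2 → N12 → N4 gives N4 level 4.
No species has a prey at level 4, so no species reaches level 5.

4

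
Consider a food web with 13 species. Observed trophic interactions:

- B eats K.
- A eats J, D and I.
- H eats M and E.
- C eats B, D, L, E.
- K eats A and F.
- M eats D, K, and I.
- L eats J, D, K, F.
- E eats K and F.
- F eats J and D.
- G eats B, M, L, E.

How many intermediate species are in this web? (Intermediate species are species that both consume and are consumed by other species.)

7

Intermediate species (has both prey and predators): F, A, K, B, M, L, E.
Count: 7.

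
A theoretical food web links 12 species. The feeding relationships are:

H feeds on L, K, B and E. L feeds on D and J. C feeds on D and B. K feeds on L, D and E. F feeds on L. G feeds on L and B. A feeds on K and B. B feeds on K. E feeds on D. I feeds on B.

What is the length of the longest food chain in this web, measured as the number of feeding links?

One longest chain: D → E → K → B → I.
It has 5 species and 4 links.

4 links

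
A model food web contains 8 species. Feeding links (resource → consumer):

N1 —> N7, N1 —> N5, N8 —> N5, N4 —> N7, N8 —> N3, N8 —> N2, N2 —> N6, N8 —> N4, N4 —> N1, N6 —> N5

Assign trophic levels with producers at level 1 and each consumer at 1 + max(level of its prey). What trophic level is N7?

Trophic level 4

N8 is a producer → level 1.
N4 eats N8 → level 2.
N1 eats N4 → level 3.
N7 eats N1 (level 3); other prey at levels: N4 2 → level 4.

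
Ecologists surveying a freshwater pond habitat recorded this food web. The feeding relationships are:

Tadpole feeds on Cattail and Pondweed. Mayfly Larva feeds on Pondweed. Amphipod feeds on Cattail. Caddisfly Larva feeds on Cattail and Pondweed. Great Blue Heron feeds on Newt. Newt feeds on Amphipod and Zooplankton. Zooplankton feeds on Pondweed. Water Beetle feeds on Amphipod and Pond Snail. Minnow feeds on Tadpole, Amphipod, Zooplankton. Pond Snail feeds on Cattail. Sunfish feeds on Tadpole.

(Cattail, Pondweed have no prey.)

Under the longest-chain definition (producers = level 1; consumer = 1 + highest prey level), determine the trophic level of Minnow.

Cattail is a producer → level 1.
Tadpole eats Cattail (level 1); other prey at levels: Pondweed 1 → level 2.
Minnow eats Tadpole (level 2); other prey at levels: Zooplankton 2, Amphipod 2 → level 3.

Trophic level 3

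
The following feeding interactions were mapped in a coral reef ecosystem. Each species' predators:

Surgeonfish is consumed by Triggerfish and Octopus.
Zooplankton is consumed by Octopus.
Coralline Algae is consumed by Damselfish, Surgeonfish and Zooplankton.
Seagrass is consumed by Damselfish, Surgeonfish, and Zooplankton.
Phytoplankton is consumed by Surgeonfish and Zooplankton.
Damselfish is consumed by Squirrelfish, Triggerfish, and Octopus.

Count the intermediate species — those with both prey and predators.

3

Intermediate species (has both prey and predators): Surgeonfish, Zooplankton, Damselfish.
Count: 3.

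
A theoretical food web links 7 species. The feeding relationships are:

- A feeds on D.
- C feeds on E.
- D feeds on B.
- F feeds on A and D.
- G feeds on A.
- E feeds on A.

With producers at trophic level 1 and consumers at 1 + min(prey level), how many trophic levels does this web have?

5

Producers (level 1): B.
Following each consumer down to its lowest-level prey: B → D → A → E → C (levels 1 through 5).
All prey of C (E 4) are at level 4 or above, so C is at level 1 + 4 = 5.
Every consumer has at least one prey at level 4 or below, so none exceeds level 5.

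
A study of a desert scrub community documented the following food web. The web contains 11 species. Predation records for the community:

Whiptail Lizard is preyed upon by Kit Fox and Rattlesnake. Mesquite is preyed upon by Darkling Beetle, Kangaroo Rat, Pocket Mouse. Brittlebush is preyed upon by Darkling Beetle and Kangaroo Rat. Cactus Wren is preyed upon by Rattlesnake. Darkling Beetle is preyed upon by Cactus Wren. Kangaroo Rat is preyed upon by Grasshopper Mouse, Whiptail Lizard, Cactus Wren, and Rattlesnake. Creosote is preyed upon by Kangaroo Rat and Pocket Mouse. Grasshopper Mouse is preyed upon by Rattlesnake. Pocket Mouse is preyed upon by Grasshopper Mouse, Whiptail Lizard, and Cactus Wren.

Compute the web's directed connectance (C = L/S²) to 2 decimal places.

The web has S = 11 species and L = 19 feeding links.
C = L / S² = 19 / 121 = 0.1570 ≈ 0.16.

C = 0.16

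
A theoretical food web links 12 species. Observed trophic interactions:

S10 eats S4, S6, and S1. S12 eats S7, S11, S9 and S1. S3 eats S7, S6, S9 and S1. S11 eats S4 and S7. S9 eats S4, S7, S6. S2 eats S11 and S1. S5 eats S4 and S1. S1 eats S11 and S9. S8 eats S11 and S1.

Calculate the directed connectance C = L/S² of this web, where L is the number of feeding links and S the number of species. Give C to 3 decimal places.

C = 0.167

The web has S = 12 species and L = 24 feeding links.
C = L / S² = 24 / 144 = 0.1667 ≈ 0.167.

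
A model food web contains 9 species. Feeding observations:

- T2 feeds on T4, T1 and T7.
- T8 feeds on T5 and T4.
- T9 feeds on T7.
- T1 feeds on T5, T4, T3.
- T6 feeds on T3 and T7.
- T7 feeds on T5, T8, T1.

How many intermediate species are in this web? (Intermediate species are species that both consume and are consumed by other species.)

Intermediate species (has both prey and predators): T1, T8, T7.
Count: 3.

3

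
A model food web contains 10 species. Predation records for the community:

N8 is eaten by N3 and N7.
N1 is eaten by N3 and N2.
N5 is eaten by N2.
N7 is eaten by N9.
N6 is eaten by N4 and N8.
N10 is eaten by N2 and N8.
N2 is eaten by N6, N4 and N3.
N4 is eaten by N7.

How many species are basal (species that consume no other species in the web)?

3

Basal species (no prey listed): N10, N5, N1.
Count: 3.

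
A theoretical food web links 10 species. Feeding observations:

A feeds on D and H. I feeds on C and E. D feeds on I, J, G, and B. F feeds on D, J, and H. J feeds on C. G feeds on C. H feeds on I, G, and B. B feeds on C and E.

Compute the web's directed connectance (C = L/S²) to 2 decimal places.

The web has S = 10 species and L = 18 feeding links.
C = L / S² = 18 / 100 = 0.1800 ≈ 0.18.

C = 0.18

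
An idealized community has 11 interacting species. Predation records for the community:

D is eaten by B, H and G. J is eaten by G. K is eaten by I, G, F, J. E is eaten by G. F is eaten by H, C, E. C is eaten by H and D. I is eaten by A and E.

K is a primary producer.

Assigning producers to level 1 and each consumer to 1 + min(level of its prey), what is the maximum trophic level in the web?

5

Producers (level 1): K.
Following each consumer down to its lowest-level prey: K → F → C → D → B (levels 1 through 5).
All prey of B (D 4) are at level 4 or above, so B is at level 1 + 4 = 5.
Every consumer has at least one prey at level 4 or below, so none exceeds level 5.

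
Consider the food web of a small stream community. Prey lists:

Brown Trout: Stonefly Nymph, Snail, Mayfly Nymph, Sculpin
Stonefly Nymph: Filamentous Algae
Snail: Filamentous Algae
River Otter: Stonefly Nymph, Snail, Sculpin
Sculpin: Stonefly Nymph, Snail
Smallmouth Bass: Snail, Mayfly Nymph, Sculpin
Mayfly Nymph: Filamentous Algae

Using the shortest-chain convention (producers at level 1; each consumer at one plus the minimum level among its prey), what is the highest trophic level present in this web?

Producers (level 1): Filamentous Algae.
Following each consumer down to its lowest-level prey: Filamentous Algae → Stonefly Nymph → Sculpin (levels 1 through 3).
All prey of Sculpin (Stonefly Nymph 2, Snail 2) are at level 2 or above, so Sculpin is at level 1 + 2 = 3.
Every consumer has at least one prey at level 2 or below, so none exceeds level 3.

3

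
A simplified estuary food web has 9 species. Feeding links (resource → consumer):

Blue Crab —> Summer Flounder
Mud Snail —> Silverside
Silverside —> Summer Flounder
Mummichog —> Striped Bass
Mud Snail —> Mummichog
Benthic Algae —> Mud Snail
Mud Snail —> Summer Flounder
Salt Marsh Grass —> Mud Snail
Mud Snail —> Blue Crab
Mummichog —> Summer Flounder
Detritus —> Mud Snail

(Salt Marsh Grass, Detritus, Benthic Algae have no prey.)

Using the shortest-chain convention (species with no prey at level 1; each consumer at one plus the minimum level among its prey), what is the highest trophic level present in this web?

Basal resources (level 1): Salt Marsh Grass, Detritus, Benthic Algae.
Following each consumer down to its lowest-level prey: Salt Marsh Grass → Mud Snail → Mummichog → Striped Bass (levels 1 through 4).
All prey of Striped Bass (Mummichog 3) are at level 3 or above, so Striped Bass is at level 1 + 3 = 4.
Every consumer has at least one prey at level 3 or below, so none exceeds level 4.

4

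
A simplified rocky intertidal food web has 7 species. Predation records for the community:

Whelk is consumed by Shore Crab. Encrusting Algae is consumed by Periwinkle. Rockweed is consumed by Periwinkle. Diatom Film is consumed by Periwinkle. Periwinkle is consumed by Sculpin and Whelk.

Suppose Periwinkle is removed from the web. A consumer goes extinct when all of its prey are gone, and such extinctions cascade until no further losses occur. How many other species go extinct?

3

Remove Periwinkle.
Round 1: Whelk (all prey gone), Sculpin (all prey gone) → extinct.
Round 2: Shore Crab (all prey gone) → extinct.
No further losses. Total secondary extinctions: 3.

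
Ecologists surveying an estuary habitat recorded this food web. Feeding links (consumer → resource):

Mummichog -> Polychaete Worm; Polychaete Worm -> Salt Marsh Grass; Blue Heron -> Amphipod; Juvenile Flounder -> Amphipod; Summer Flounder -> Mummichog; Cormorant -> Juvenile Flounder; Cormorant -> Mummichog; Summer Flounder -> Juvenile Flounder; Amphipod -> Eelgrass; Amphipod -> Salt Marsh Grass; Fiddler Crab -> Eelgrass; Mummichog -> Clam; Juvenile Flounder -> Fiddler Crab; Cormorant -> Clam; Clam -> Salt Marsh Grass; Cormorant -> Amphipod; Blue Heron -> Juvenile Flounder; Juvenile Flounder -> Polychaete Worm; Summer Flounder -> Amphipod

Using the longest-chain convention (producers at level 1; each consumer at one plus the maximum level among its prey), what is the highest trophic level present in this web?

4

Producers (level 1): Salt Marsh Grass, Eelgrass.
Salt Marsh Grass → Polychaete Worm → Juvenile Flounder → Cormorant gives Cormorant level 4.
No species has a prey at level 4, so no species reaches level 5.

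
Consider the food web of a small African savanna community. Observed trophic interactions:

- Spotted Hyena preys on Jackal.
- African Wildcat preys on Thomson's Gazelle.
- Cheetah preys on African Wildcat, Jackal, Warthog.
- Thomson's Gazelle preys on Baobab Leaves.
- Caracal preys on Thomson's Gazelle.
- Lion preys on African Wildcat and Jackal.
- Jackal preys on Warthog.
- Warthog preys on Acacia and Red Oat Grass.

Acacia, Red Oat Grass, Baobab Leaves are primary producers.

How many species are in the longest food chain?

One longest chain: Baobab Leaves → Thomson's Gazelle → African Wildcat → Cheetah.
It has 4 species and 3 links.

4 species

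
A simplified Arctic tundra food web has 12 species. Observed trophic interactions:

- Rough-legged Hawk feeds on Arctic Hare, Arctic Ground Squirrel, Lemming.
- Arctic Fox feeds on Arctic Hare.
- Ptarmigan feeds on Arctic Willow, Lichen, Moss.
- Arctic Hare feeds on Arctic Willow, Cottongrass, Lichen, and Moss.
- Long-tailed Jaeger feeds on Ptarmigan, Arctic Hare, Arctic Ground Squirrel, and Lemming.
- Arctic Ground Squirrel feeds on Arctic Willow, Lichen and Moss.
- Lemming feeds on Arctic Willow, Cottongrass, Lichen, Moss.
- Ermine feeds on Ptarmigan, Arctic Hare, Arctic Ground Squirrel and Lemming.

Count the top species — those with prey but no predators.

4

Top species (has prey, but nothing eats it): Ermine, Long-tailed Jaeger, Arctic Fox, Rough-legged Hawk.
Count: 4.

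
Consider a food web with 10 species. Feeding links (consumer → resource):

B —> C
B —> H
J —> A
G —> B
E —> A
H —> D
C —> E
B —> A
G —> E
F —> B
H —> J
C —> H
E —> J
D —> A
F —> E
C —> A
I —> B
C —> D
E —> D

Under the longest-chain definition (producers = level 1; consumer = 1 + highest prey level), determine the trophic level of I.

A is a producer → level 1.
J eats A → level 2.
H eats J (level 2); other prey at levels: D 2 → level 3.
C eats H (level 3); other prey at levels: A 1, D 2, E 3 → level 4.
B eats C (level 4); other prey at levels: A 1, H 3 → level 5.
I eats B → level 6.

Trophic level 6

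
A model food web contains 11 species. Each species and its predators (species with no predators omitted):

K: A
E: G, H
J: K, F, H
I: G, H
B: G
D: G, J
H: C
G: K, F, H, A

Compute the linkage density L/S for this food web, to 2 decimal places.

L/S = 1.45

There are L = 16 links among S = 11 species.
L/S = 16/11 = 1.4545 ≈ 1.45.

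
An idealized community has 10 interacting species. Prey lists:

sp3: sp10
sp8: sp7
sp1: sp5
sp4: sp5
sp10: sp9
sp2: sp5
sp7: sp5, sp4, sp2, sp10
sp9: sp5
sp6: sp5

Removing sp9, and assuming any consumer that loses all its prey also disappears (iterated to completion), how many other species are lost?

2

Remove sp9.
Round 1: sp10 (all prey gone) → extinct.
Round 2: sp3 (all prey gone) → extinct.
No further losses. Total secondary extinctions: 2.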